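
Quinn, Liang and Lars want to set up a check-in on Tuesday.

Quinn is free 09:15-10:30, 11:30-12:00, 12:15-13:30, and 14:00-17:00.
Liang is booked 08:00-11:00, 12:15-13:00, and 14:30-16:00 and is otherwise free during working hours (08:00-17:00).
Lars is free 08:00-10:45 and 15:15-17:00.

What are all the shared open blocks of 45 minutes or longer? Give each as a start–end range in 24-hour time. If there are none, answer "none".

16:00–17:00

Liang free within 08:00–17:00: 11:00–12:15, 13:00–14:30, 16:00–17:00.
Quinn ∩ Liang: 11:30–12:00, 13:00–13:30, 14:00–14:30, 16:00–17:00.
Quinn ∩ Liang ∩ Lars: 16:00–17:00.
Windows ≥ 45 min: 16:00–17:00.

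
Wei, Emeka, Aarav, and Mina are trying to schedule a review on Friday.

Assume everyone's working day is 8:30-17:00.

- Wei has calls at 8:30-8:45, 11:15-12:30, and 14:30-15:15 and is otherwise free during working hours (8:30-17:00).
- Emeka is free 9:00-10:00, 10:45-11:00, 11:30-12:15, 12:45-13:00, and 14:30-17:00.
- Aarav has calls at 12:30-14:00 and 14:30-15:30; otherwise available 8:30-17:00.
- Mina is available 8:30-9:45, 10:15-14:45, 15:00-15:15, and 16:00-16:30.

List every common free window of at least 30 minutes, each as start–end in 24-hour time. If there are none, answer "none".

09:00–09:45, 16:00–16:30

Wei free within 08:30–17:00: 08:45–11:15, 12:30–14:30, 15:15–17:00.
Aarav free within 08:30–17:00: 08:30–12:30, 14:00–14:30, 15:30–17:00.
Wei ∩ Emeka: 09:00–10:00, 10:45–11:00, 12:45–13:00, 15:15–17:00.
Wei ∩ Emeka ∩ Aarav: 09:00–10:00, 10:45–11:00, 15:30–17:00.
Wei ∩ Emeka ∩ Aarav ∩ Mina: 09:00–09:45, 10:45–11:00, 16:00–16:30.
Windows ≥ 30 min: 09:00–09:45, 16:00–16:30.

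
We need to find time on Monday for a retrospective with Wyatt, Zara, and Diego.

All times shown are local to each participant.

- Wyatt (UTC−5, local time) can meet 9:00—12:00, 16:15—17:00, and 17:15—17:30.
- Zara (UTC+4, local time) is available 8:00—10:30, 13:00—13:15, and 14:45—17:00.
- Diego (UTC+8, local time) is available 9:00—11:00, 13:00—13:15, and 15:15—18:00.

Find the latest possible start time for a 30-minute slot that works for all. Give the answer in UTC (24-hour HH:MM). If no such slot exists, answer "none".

none

Wyatt → UTC: 14:00–17:00, 21:15–22:00, 22:15–22:30.
Zara → UTC: 04:00–06:30, 09:00–09:15, 10:45–13:00.
Diego → UTC: 01:00–03:00, 05:00–05:15, 07:15–10:00.
Wyatt ∩ Zara: (none).
Wyatt ∩ Zara ∩ Diego: (none).
Windows ≥ 30 min: (none).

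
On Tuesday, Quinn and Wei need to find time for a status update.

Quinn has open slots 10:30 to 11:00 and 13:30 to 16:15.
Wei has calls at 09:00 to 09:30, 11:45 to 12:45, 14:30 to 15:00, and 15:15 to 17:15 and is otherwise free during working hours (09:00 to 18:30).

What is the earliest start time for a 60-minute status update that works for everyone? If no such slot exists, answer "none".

13:30

Wei free within 09:00–18:30: 09:30–11:45, 12:45–14:30, 15:00–15:15, 17:15–18:30.
Quinn ∩ Wei: 10:30–11:00, 13:30–14:30, 15:00–15:15.
Windows ≥ 60 min: 13:30–14:30.
Earliest such window starts at 13:30.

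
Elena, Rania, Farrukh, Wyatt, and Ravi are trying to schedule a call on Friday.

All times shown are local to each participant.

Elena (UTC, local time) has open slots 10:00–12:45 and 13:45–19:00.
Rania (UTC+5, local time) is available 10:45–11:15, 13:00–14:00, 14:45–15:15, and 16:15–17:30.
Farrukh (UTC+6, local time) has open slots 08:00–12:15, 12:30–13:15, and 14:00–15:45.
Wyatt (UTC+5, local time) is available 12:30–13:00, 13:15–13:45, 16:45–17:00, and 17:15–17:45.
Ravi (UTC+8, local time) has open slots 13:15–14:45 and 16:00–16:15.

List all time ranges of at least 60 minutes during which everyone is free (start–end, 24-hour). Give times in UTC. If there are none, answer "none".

none

Elena → UTC: 10:00–12:45, 13:45–19:00.
Rania → UTC: 05:45–06:15, 08:00–09:00, 09:45–10:15, 11:15–12:30.
Farrukh → UTC: 02:00–06:15, 06:30–07:15, 08:00–09:45.
Wyatt → UTC: 07:30–08:00, 08:15–08:45, 11:45–12:00, 12:15–12:45.
Ravi → UTC: 05:15–06:45, 08:00–08:15.
Elena ∩ Rania: 10:00–10:15, 11:15–12:30.
Elena ∩ Rania ∩ Farrukh: (none).
Elena ∩ Rania ∩ Farrukh ∩ Wyatt: (none).
Elena ∩ Rania ∩ Farrukh ∩ Wyatt ∩ Ravi: (none).
Windows ≥ 60 min: (none).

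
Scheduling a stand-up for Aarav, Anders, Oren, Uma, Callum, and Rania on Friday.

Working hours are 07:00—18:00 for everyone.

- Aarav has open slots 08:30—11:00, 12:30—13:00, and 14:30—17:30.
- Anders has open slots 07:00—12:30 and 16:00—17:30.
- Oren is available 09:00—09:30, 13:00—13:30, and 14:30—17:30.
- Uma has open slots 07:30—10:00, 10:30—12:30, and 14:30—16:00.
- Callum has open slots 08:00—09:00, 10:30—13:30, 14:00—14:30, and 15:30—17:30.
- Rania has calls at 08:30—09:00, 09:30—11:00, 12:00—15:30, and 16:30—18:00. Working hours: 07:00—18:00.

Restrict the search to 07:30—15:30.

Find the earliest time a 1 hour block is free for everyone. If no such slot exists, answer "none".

none

Rania free within 07:00–18:00: 07:00–08:30, 09:00–09:30, 11:00–12:00, 15:30–16:30.
Aarav ∩ Anders: 08:30–11:00, 16:00–17:30.
Aarav ∩ Anders ∩ Oren: 09:00–09:30, 16:00–17:30.
Aarav ∩ Anders ∩ Oren ∩ Uma: 09:00–09:30.
Aarav ∩ Anders ∩ Oren ∩ Uma ∩ Callum: (none).
Aarav ∩ Anders ∩ Oren ∩ Uma ∩ Callum ∩ Rania: (none).
Restricted to 07:30–15:30: (none).
Windows ≥ 60 min: (none).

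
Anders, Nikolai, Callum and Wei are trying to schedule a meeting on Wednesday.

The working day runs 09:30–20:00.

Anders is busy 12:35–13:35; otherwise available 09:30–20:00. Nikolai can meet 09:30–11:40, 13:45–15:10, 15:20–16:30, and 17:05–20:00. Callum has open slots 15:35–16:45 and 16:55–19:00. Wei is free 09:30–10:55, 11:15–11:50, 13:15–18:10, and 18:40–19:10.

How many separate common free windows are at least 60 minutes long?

Anders free within 09:30–20:00: 09:30–12:35, 13:35–20:00.
Anders ∩ Nikolai: 09:30–11:40, 13:45–15:10, 15:20–16:30, 17:05–20:00.
Anders ∩ Nikolai ∩ Callum: 15:35–16:30, 17:05–19:00.
Anders ∩ Nikolai ∩ Callum ∩ Wei: 15:35–16:30, 17:05–18:10, 18:40–19:00.
Windows ≥ 60 min: 17:05–18:10.
That's 1 window.

1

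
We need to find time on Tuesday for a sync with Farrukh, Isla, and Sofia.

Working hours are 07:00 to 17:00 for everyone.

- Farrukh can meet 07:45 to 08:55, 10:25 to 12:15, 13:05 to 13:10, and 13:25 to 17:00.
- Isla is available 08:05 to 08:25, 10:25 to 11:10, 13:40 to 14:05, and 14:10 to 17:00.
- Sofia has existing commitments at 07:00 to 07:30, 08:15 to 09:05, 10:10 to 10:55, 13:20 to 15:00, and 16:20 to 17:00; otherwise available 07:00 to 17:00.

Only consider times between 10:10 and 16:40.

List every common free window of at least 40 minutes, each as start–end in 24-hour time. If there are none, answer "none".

15:00–16:20

Sofia free within 07:00–17:00: 07:30–08:15, 09:05–10:10, 10:55–13:20, 15:00–16:20.
Farrukh ∩ Isla: 08:05–08:25, 10:25–11:10, 13:40–14:05, 14:10–17:00.
Farrukh ∩ Isla ∩ Sofia: 08:05–08:15, 10:55–11:10, 15:00–16:20.
Restricted to 10:10–16:40: 10:55–11:10, 15:00–16:20.
Windows ≥ 40 min: 15:00–16:20.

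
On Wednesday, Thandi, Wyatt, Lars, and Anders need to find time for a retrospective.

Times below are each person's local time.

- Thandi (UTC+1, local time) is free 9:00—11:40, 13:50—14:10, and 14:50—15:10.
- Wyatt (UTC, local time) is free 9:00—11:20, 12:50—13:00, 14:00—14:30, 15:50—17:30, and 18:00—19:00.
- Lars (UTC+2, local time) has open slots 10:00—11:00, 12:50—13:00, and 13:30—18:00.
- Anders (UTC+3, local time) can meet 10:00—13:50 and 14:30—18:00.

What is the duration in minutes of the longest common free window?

10 minutes

Thandi → UTC: 08:00–10:40, 12:50–13:10, 13:50–14:10.
Wyatt → UTC: 09:00–11:20, 12:50–13:00, 14:00–14:30, 15:50–17:30, 18:00–19:00.
Lars → UTC: 08:00–09:00, 10:50–11:00, 11:30–16:00.
Anders → UTC: 07:00–10:50, 11:30–15:00.
Thandi ∩ Wyatt: 09:00–10:40, 12:50–13:00, 14:00–14:10.
Thandi ∩ Wyatt ∩ Lars: 12:50–13:00, 14:00–14:10.
Thandi ∩ Wyatt ∩ Lars ∩ Anders: 12:50–13:00, 14:00–14:10.
Common window lengths: 10, 10 min; longest is 10.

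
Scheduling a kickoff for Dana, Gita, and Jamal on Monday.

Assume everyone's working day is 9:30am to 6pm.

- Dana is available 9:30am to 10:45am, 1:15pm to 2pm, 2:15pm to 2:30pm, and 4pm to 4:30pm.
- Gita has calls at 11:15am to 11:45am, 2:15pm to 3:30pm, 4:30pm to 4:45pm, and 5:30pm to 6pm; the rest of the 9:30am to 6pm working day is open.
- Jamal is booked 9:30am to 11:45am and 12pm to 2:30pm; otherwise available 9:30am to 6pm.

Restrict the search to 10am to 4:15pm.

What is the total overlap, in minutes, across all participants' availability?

15 minutes

Gita free within 09:30–18:00: 09:30–11:15, 11:45–14:15, 15:30–16:30, 16:45–17:30.
Jamal free within 09:30–18:00: 11:45–12:00, 14:30–18:00.
Dana ∩ Gita: 09:30–10:45, 13:15–14:00, 16:00–16:30.
Dana ∩ Gita ∩ Jamal: 16:00–16:30.
Restricted to 10:00–16:15: 16:00–16:15.
Total common minutes: 15.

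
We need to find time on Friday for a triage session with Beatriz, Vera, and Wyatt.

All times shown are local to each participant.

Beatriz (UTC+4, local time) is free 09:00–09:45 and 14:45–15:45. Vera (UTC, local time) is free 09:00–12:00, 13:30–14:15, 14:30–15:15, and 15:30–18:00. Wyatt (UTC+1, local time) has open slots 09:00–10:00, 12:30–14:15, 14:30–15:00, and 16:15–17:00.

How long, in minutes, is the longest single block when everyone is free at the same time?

15 minutes

Beatriz → UTC: 05:00–05:45, 10:45–11:45.
Vera → UTC: 09:00–12:00, 13:30–14:15, 14:30–15:15, 15:30–18:00.
Wyatt → UTC: 08:00–09:00, 11:30–13:15, 13:30–14:00, 15:15–16:00.
Beatriz ∩ Vera: 10:45–11:45.
Beatriz ∩ Vera ∩ Wyatt: 11:30–11:45.
Single common window of 15 minutes.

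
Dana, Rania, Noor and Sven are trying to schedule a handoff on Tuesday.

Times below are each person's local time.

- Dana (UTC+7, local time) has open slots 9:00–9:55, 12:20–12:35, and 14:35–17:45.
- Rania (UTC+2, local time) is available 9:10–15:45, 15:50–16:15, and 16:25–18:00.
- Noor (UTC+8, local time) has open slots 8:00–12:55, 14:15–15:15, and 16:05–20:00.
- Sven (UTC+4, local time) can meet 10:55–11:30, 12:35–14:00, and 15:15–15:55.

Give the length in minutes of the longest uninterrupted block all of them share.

85 minutes

Dana → UTC: 02:00–02:55, 05:20–05:35, 07:35–10:45.
Rania → UTC: 07:10–13:45, 13:50–14:15, 14:25–16:00.
Noor → UTC: 00:00–04:55, 06:15–07:15, 08:05–12:00.
Sven → UTC: 06:55–07:30, 08:35–10:00, 11:15–11:55.
Dana ∩ Rania: 07:35–10:45.
Dana ∩ Rania ∩ Noor: 08:05–10:45.
Dana ∩ Rania ∩ Noor ∩ Sven: 08:35–10:00.
Single common window of 85 minutes.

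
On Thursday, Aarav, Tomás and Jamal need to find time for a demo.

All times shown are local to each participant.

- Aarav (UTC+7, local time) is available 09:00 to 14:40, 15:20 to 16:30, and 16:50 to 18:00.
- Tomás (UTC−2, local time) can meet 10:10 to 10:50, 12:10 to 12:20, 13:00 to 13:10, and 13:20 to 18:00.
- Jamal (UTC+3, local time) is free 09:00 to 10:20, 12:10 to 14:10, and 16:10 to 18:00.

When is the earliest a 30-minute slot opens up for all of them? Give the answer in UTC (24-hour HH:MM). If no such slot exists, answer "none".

Aarav → UTC: 02:00–07:40, 08:20–09:30, 09:50–11:00.
Tomás → UTC: 12:10–12:50, 14:10–14:20, 15:00–15:10, 15:20–20:00.
Jamal → UTC: 06:00–07:20, 09:10–11:10, 13:10–15:00.
Aarav ∩ Tomás: (none).
Aarav ∩ Tomás ∩ Jamal: (none).
Windows ≥ 30 min: (none).

none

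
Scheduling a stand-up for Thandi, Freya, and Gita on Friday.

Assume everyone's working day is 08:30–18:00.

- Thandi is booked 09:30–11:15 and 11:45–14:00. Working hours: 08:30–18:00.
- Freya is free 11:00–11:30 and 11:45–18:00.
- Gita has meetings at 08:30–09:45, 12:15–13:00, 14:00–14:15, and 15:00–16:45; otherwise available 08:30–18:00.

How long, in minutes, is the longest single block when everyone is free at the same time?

75 minutes

Thandi free within 08:30–18:00: 08:30–09:30, 11:15–11:45, 14:00–18:00.
Gita free within 08:30–18:00: 09:45–12:15, 13:00–14:00, 14:15–15:00, 16:45–18:00.
Thandi ∩ Freya: 11:15–11:30, 14:00–18:00.
Thandi ∩ Freya ∩ Gita: 11:15–11:30, 14:15–15:00, 16:45–18:00.
Common window lengths: 15, 45, 75 min; longest is 75.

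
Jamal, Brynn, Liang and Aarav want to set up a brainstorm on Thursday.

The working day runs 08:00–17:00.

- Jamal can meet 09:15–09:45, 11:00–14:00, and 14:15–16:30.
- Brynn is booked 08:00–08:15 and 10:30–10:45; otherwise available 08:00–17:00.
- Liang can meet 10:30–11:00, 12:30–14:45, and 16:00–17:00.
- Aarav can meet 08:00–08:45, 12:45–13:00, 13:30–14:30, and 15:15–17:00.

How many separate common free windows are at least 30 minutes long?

Brynn free within 08:00–17:00: 08:15–10:30, 10:45–17:00.
Jamal ∩ Brynn: 09:15–09:45, 11:00–14:00, 14:15–16:30.
Jamal ∩ Brynn ∩ Liang: 12:30–14:00, 14:15–14:45, 16:00–16:30.
Jamal ∩ Brynn ∩ Liang ∩ Aarav: 12:45–13:00, 13:30–14:00, 14:15–14:30, 16:00–16:30.
Windows ≥ 30 min: 13:30–14:00, 16:00–16:30.
That's 2 windows.

2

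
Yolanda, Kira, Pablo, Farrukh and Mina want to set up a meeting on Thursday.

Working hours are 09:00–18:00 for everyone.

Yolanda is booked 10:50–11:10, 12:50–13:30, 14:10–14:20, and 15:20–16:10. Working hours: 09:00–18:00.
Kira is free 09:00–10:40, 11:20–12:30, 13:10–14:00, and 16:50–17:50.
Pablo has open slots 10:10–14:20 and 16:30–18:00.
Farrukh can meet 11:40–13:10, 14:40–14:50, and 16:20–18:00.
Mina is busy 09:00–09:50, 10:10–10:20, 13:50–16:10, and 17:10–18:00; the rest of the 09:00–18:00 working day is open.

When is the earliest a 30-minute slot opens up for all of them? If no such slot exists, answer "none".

11:40

Yolanda free within 09:00–18:00: 09:00–10:50, 11:10–12:50, 13:30–14:10, 14:20–15:20, 16:10–18:00.
Mina free within 09:00–18:00: 09:50–10:10, 10:20–13:50, 16:10–17:10.
Yolanda ∩ Kira: 09:00–10:40, 11:20–12:30, 13:30–14:00, 16:50–17:50.
Yolanda ∩ Kira ∩ Pablo: 10:10–10:40, 11:20–12:30, 13:30–14:00, 16:50–17:50.
Yolanda ∩ Kira ∩ Pablo ∩ Farrukh: 11:40–12:30, 16:50–17:50.
Yolanda ∩ Kira ∩ Pablo ∩ Farrukh ∩ Mina: 11:40–12:30, 16:50–17:10.
Windows ≥ 30 min: 11:40–12:30.
Earliest such window starts at 11:40.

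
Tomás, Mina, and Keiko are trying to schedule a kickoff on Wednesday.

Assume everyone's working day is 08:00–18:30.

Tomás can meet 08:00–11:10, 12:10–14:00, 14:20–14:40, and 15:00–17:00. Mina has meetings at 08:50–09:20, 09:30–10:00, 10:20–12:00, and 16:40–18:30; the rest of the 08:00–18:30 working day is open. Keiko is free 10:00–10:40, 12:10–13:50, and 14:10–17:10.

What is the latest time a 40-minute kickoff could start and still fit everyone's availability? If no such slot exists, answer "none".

Mina free within 08:00–18:30: 08:00–08:50, 09:20–09:30, 10:00–10:20, 12:00–16:40.
Tomás ∩ Mina: 08:00–08:50, 09:20–09:30, 10:00–10:20, 12:10–14:00, 14:20–14:40, 15:00–16:40.
Tomás ∩ Mina ∩ Keiko: 10:00–10:20, 12:10–13:50, 14:20–14:40, 15:00–16:40.
Windows ≥ 40 min: 12:10–13:50, 15:00–16:40.
Latest start in the last window 15:00–16:40 is 16:40 − 40 min = 16:00.

16:00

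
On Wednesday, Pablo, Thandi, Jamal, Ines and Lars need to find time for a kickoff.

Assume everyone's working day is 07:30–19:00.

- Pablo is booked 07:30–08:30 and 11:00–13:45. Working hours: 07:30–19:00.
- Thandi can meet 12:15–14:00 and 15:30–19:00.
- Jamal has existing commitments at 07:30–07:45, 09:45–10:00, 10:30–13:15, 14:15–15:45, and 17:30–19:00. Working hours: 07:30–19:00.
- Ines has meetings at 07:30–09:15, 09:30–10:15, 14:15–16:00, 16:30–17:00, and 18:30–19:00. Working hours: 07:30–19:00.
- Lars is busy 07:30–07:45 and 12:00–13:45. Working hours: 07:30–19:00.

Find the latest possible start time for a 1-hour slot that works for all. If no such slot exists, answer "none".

Pablo free within 07:30–19:00: 08:30–11:00, 13:45–19:00.
Jamal free within 07:30–19:00: 07:45–09:45, 10:00–10:30, 13:15–14:15, 15:45–17:30.
Ines free within 07:30–19:00: 09:15–09:30, 10:15–14:15, 16:00–16:30, 17:00–18:30.
Lars free within 07:30–19:00: 07:45–12:00, 13:45–19:00.
Pablo ∩ Thandi: 13:45–14:00, 15:30–19:00.
Pablo ∩ Thandi ∩ Jamal: 13:45–14:00, 15:45–17:30.
Pablo ∩ Thandi ∩ Jamal ∩ Ines: 13:45–14:00, 16:00–16:30, 17:00–17:30.
Pablo ∩ Thandi ∩ Jamal ∩ Ines ∩ Lars: 13:45–14:00, 16:00–16:30, 17:00–17:30.
Windows ≥ 60 min: (none).

none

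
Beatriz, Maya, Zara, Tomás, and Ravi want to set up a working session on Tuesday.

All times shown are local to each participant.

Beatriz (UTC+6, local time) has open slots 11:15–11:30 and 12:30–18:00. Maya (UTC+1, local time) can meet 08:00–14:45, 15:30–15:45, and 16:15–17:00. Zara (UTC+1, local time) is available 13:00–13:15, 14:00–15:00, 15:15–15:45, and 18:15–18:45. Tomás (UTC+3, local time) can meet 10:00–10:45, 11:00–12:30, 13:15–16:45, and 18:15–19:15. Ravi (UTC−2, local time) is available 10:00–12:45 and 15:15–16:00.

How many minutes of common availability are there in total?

0 minutes

Beatriz → UTC: 05:15–05:30, 06:30–12:00.
Maya → UTC: 07:00–13:45, 14:30–14:45, 15:15–16:00.
Zara → UTC: 12:00–12:15, 13:00–14:00, 14:15–14:45, 17:15–17:45.
Tomás → UTC: 07:00–07:45, 08:00–09:30, 10:15–13:45, 15:15–16:15.
Ravi → UTC: 12:00–14:45, 17:15–18:00.
Beatriz ∩ Maya: 07:00–12:00.
Beatriz ∩ Maya ∩ Zara: (none).
Beatriz ∩ Maya ∩ Zara ∩ Tomás: (none).
Beatriz ∩ Maya ∩ Zara ∩ Tomás ∩ Ravi: (none).
Total common minutes: 0.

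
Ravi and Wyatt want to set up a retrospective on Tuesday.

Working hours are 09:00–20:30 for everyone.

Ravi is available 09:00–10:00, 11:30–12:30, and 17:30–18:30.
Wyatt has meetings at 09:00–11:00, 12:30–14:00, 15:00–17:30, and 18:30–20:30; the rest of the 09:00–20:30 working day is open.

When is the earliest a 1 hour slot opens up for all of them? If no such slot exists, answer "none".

11:30

Wyatt free within 09:00–20:30: 11:00–12:30, 14:00–15:00, 17:30–18:30.
Ravi ∩ Wyatt: 11:30–12:30, 17:30–18:30.
Windows ≥ 60 min: 11:30–12:30, 17:30–18:30.
Earliest such window starts at 11:30.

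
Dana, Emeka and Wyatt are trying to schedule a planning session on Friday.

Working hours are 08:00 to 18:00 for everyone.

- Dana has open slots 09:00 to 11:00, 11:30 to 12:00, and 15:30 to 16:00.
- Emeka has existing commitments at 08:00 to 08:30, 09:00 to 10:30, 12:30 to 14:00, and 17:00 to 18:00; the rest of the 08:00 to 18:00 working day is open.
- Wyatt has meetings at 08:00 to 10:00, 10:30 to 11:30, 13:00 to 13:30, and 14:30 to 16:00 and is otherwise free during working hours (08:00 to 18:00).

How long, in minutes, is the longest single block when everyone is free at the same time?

30 minutes

Emeka free within 08:00–18:00: 08:30–09:00, 10:30–12:30, 14:00–17:00.
Wyatt free within 08:00–18:00: 10:00–10:30, 11:30–13:00, 13:30–14:30, 16:00–18:00.
Dana ∩ Emeka: 10:30–11:00, 11:30–12:00, 15:30–16:00.
Dana ∩ Emeka ∩ Wyatt: 11:30–12:00.
Single common window of 30 minutes.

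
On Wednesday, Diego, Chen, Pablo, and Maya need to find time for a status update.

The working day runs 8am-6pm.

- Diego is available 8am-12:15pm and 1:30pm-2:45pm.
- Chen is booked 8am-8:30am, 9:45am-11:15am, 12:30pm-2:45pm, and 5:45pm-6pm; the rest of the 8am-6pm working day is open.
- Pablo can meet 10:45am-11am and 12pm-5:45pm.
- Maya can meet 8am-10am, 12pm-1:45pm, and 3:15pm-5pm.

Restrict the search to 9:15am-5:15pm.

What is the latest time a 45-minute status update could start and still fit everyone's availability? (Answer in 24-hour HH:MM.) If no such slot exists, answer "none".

Chen free within 08:00–18:00: 08:30–09:45, 11:15–12:30, 14:45–17:45.
Diego ∩ Chen: 08:30–09:45, 11:15–12:15.
Diego ∩ Chen ∩ Pablo: 12:00–12:15.
Diego ∩ Chen ∩ Pablo ∩ Maya: 12:00–12:15.
Restricted to 09:15–17:15: 12:00–12:15.
Windows ≥ 45 min: (none).

none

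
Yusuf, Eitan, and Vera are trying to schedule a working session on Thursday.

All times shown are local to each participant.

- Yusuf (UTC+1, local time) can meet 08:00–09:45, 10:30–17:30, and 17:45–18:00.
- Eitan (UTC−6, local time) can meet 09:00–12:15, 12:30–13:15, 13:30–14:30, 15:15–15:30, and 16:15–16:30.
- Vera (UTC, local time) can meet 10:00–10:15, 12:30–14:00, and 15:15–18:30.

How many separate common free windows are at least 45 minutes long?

Yusuf → UTC: 07:00–08:45, 09:30–16:30, 16:45–17:00.
Eitan → UTC: 15:00–18:15, 18:30–19:15, 19:30–20:30, 21:15–21:30, 22:15–22:30.
Vera → UTC: 10:00–10:15, 12:30–14:00, 15:15–18:30.
Yusuf ∩ Eitan: 15:00–16:30, 16:45–17:00.
Yusuf ∩ Eitan ∩ Vera: 15:15–16:30, 16:45–17:00.
Windows ≥ 45 min: 15:15–16:30.
That's 1 window.

1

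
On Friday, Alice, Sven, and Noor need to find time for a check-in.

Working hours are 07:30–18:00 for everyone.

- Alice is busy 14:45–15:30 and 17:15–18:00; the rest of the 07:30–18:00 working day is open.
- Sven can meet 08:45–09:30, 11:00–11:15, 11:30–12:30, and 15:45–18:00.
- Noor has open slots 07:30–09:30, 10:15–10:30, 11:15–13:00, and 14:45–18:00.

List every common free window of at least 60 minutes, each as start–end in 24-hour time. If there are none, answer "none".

Alice free within 07:30–18:00: 07:30–14:45, 15:30–17:15.
Alice ∩ Sven: 08:45–09:30, 11:00–11:15, 11:30–12:30, 15:45–17:15.
Alice ∩ Sven ∩ Noor: 08:45–09:30, 11:30–12:30, 15:45–17:15.
Windows ≥ 60 min: 11:30–12:30, 15:45–17:15.

11:30–12:30, 15:45–17:15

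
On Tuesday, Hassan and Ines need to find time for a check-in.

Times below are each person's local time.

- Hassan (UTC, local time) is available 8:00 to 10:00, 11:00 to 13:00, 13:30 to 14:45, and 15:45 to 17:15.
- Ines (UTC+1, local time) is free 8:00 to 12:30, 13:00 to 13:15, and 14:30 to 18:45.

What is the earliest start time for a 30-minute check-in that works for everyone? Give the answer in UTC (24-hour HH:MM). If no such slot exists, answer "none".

08:00

Hassan → UTC: 08:00–10:00, 11:00–13:00, 13:30–14:45, 15:45–17:15.
Ines → UTC: 07:00–11:30, 12:00–12:15, 13:30–17:45.
Hassan ∩ Ines: 08:00–10:00, 11:00–11:30, 12:00–12:15, 13:30–14:45, 15:45–17:15.
Windows ≥ 30 min: 08:00–10:00, 11:00–11:30, 13:30–14:45, 15:45–17:15.
Earliest such window starts at 08:00.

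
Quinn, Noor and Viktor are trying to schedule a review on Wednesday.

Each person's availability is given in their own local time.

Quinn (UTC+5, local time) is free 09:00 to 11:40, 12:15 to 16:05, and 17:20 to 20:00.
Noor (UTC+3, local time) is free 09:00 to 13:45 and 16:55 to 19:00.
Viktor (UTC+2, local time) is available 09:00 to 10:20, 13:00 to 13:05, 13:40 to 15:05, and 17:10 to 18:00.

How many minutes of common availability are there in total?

Quinn → UTC: 04:00–06:40, 07:15–11:05, 12:20–15:00.
Noor → UTC: 06:00–10:45, 13:55–16:00.
Viktor → UTC: 07:00–08:20, 11:00–11:05, 11:40–13:05, 15:10–16:00.
Quinn ∩ Noor: 06:00–06:40, 07:15–10:45, 13:55–15:00.
Quinn ∩ Noor ∩ Viktor: 07:15–08:20.
Total common minutes: 65.

65 minutes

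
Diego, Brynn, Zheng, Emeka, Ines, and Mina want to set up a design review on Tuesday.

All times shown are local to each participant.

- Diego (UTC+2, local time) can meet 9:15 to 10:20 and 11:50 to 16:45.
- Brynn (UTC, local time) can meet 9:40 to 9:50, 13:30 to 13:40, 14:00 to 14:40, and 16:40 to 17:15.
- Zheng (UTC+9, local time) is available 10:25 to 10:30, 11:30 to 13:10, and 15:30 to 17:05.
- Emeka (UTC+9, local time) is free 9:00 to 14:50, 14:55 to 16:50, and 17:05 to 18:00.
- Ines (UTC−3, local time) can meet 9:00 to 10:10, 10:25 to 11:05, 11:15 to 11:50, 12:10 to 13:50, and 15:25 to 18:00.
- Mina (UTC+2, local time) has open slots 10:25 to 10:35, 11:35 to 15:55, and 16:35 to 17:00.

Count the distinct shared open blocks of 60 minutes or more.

0

Diego → UTC: 07:15–08:20, 09:50–14:45.
Brynn → UTC: 09:40–09:50, 13:30–13:40, 14:00–14:40, 16:40–17:15.
Zheng → UTC: 01:25–01:30, 02:30–04:10, 06:30–08:05.
Emeka → UTC: 00:00–05:50, 05:55–07:50, 08:05–09:00.
Ines → UTC: 12:00–13:10, 13:25–14:05, 14:15–14:50, 15:10–16:50, 18:25–21:00.
Mina → UTC: 08:25–08:35, 09:35–13:55, 14:35–15:00.
Diego ∩ Brynn: 13:30–13:40, 14:00–14:40.
Diego ∩ Brynn ∩ Zheng: (none).
Diego ∩ Brynn ∩ Zheng ∩ Emeka: (none).
Diego ∩ Brynn ∩ Zheng ∩ Emeka ∩ Ines: (none).
Diego ∩ Brynn ∩ Zheng ∩ Emeka ∩ Ines ∩ Mina: (none).
Windows ≥ 60 min: (none).
That's 0 windows.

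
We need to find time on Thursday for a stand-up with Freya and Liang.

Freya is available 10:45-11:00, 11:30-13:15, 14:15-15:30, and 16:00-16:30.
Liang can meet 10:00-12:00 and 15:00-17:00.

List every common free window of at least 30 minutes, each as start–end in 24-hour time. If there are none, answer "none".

Freya ∩ Liang: 10:45–11:00, 11:30–12:00, 15:00–15:30, 16:00–16:30.
Windows ≥ 30 min: 11:30–12:00, 15:00–15:30, 16:00–16:30.

11:30–12:00, 15:00–15:30, 16:00–16:30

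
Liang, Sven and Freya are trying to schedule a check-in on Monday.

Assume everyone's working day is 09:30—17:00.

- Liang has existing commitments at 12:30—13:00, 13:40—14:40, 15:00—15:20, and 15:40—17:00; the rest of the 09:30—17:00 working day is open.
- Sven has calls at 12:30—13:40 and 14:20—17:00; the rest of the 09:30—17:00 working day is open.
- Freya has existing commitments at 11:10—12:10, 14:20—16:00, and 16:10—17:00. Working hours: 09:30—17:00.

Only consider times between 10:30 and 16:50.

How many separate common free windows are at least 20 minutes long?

2

Liang free within 09:30–17:00: 09:30–12:30, 13:00–13:40, 14:40–15:00, 15:20–15:40.
Sven free within 09:30–17:00: 09:30–12:30, 13:40–14:20.
Freya free within 09:30–17:00: 09:30–11:10, 12:10–14:20, 16:00–16:10.
Liang ∩ Sven: 09:30–12:30.
Liang ∩ Sven ∩ Freya: 09:30–11:10, 12:10–12:30.
Restricted to 10:30–16:50: 10:30–11:10, 12:10–12:30.
Windows ≥ 20 min: 10:30–11:10, 12:10–12:30.
That's 2 windows.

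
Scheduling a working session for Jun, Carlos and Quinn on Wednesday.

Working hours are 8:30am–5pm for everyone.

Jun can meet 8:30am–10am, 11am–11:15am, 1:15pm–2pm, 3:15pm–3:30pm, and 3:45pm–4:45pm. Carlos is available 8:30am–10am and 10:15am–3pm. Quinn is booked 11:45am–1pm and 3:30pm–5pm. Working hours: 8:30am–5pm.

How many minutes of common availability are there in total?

Quinn free within 08:30–17:00: 08:30–11:45, 13:00–15:30.
Jun ∩ Carlos: 08:30–10:00, 11:00–11:15, 13:15–14:00.
Jun ∩ Carlos ∩ Quinn: 08:30–10:00, 11:00–11:15, 13:15–14:00.
Total common minutes: 90 + 15 + 45 = 150.

150 minutes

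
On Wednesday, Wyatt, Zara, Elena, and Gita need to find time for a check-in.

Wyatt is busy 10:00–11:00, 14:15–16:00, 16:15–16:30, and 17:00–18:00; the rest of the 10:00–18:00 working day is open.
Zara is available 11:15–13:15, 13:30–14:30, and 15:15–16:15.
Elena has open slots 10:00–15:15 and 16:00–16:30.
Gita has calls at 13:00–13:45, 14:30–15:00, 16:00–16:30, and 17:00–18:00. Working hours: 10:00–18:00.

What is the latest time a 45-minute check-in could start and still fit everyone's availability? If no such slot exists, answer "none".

Wyatt free within 10:00–18:00: 11:00–14:15, 16:00–16:15, 16:30–17:00.
Gita free within 10:00–18:00: 10:00–13:00, 13:45–14:30, 15:00–16:00, 16:30–17:00.
Wyatt ∩ Zara: 11:15–13:15, 13:30–14:15, 16:00–16:15.
Wyatt ∩ Zara ∩ Elena: 11:15–13:15, 13:30–14:15, 16:00–16:15.
Wyatt ∩ Zara ∩ Elena ∩ Gita: 11:15–13:00, 13:45–14:15.
Windows ≥ 45 min: 11:15–13:00.
Latest start in the last window 11:15–13:00 is 13:00 − 45 min = 12:15.

12:15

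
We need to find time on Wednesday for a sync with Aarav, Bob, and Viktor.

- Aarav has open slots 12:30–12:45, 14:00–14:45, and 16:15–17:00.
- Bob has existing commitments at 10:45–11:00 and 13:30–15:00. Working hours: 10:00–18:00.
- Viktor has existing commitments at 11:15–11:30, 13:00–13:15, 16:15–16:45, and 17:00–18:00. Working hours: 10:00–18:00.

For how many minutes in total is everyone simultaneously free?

Bob free within 10:00–18:00: 10:00–10:45, 11:00–13:30, 15:00–18:00.
Viktor free within 10:00–18:00: 10:00–11:15, 11:30–13:00, 13:15–16:15, 16:45–17:00.
Aarav ∩ Bob: 12:30–12:45, 16:15–17:00.
Aarav ∩ Bob ∩ Viktor: 12:30–12:45, 16:45–17:00.
Total common minutes: 15 + 15 = 30.

30 minutes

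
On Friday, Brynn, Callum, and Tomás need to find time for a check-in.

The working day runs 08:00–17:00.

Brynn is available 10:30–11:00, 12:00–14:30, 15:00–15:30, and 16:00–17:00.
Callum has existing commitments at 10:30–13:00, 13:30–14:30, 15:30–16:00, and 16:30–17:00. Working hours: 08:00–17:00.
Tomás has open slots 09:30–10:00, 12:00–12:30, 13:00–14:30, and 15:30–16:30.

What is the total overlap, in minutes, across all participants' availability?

Callum free within 08:00–17:00: 08:00–10:30, 13:00–13:30, 14:30–15:30, 16:00–16:30.
Brynn ∩ Callum: 13:00–13:30, 15:00–15:30, 16:00–16:30.
Brynn ∩ Callum ∩ Tomás: 13:00–13:30, 16:00–16:30.
Total common minutes: 30 + 30 = 60.

60 minutes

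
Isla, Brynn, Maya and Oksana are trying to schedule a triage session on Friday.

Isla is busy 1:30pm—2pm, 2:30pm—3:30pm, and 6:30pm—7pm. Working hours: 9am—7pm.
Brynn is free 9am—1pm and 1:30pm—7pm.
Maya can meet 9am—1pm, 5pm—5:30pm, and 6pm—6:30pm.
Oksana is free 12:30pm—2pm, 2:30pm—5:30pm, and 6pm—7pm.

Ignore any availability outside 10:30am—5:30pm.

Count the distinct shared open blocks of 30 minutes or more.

2

Isla free within 09:00–19:00: 09:00–13:30, 14:00–14:30, 15:30–18:30.
Isla ∩ Brynn: 09:00–13:00, 14:00–14:30, 15:30–18:30.
Isla ∩ Brynn ∩ Maya: 09:00–13:00, 17:00–17:30, 18:00–18:30.
Isla ∩ Brynn ∩ Maya ∩ Oksana: 12:30–13:00, 17:00–17:30, 18:00–18:30.
Restricted to 10:30–17:30: 12:30–13:00, 17:00–17:30.
Windows ≥ 30 min: 12:30–13:00, 17:00–17:30.
That's 2 windows.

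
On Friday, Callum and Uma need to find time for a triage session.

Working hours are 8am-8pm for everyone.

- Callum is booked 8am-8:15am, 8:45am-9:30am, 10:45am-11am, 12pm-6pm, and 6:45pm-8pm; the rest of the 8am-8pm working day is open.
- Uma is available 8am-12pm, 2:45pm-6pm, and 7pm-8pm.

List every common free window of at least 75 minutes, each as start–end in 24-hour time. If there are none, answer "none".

09:30–10:45

Callum free within 08:00–20:00: 08:15–08:45, 09:30–10:45, 11:00–12:00, 18:00–18:45.
Callum ∩ Uma: 08:15–08:45, 09:30–10:45, 11:00–12:00.
Windows ≥ 75 min: 09:30–10:45.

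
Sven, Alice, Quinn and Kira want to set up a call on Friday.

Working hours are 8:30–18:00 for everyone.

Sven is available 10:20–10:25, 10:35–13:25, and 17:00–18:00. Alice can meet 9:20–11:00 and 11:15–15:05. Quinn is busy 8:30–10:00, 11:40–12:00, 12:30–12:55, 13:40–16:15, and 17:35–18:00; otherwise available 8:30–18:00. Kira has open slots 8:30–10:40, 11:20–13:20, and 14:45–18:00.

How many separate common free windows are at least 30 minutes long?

Quinn free within 08:30–18:00: 10:00–11:40, 12:00–12:30, 12:55–13:40, 16:15–17:35.
Sven ∩ Alice: 10:20–10:25, 10:35–11:00, 11:15–13:25.
Sven ∩ Alice ∩ Quinn: 10:20–10:25, 10:35–11:00, 11:15–11:40, 12:00–12:30, 12:55–13:25.
Sven ∩ Alice ∩ Quinn ∩ Kira: 10:20–10:25, 10:35–10:40, 11:20–11:40, 12:00–12:30, 12:55–13:20.
Windows ≥ 30 min: 12:00–12:30.
That's 1 window.

1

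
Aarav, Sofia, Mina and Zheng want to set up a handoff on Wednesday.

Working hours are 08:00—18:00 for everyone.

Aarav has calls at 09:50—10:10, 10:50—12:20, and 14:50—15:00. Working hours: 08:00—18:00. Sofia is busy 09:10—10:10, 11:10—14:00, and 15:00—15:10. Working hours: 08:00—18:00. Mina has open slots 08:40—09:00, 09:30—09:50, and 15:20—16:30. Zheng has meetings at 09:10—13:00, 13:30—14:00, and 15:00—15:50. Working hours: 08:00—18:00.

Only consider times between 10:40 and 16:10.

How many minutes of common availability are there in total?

Aarav free within 08:00–18:00: 08:00–09:50, 10:10–10:50, 12:20–14:50, 15:00–18:00.
Sofia free within 08:00–18:00: 08:00–09:10, 10:10–11:10, 14:00–15:00, 15:10–18:00.
Zheng free within 08:00–18:00: 08:00–09:10, 13:00–13:30, 14:00–15:00, 15:50–18:00.
Aarav ∩ Sofia: 08:00–09:10, 10:10–10:50, 14:00–14:50, 15:10–18:00.
Aarav ∩ Sofia ∩ Mina: 08:40–09:00, 15:20–16:30.
Aarav ∩ Sofia ∩ Mina ∩ Zheng: 08:40–09:00, 15:50–16:30.
Restricted to 10:40–16:10: 15:50–16:10.
Total common minutes: 20.

20 minutes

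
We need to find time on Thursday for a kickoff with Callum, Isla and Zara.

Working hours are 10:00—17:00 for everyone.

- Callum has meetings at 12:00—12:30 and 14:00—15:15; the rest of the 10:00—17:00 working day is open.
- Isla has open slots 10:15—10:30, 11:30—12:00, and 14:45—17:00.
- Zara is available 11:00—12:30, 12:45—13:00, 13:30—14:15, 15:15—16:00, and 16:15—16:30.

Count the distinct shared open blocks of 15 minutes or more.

Callum free within 10:00–17:00: 10:00–12:00, 12:30–14:00, 15:15–17:00.
Callum ∩ Isla: 10:15–10:30, 11:30–12:00, 15:15–17:00.
Callum ∩ Isla ∩ Zara: 11:30–12:00, 15:15–16:00, 16:15–16:30.
Windows ≥ 15 min: 11:30–12:00, 15:15–16:00, 16:15–16:30.
That's 3 windows.

3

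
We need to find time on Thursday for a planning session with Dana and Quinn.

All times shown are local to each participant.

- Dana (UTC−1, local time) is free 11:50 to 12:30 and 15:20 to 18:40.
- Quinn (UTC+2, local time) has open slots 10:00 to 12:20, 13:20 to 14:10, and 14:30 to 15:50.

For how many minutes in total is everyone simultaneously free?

Dana → UTC: 12:50–13:30, 16:20–19:40.
Quinn → UTC: 08:00–10:20, 11:20–12:10, 12:30–13:50.
Dana ∩ Quinn: 12:50–13:30.
Total common minutes: 40.

40 minutes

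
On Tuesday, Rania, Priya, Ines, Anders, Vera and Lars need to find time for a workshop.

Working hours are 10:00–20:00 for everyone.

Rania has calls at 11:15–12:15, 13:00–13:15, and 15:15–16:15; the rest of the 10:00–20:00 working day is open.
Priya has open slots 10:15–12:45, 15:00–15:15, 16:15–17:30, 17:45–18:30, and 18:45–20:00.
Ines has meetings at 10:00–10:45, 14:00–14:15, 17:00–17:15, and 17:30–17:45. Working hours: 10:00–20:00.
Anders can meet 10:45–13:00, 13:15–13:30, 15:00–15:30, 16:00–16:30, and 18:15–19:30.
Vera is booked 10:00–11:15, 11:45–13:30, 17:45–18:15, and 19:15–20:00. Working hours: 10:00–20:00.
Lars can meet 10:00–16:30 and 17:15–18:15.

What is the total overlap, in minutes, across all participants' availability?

Rania free within 10:00–20:00: 10:00–11:15, 12:15–13:00, 13:15–15:15, 16:15–20:00.
Ines free within 10:00–20:00: 10:45–14:00, 14:15–17:00, 17:15–17:30, 17:45–20:00.
Vera free within 10:00–20:00: 11:15–11:45, 13:30–17:45, 18:15–19:15.
Rania ∩ Priya: 10:15–11:15, 12:15–12:45, 15:00–15:15, 16:15–17:30, 17:45–18:30, 18:45–20:00.
Rania ∩ Priya ∩ Ines: 10:45–11:15, 12:15–12:45, 15:00–15:15, 16:15–17:00, 17:15–17:30, 17:45–18:30, 18:45–20:00.
Rania ∩ Priya ∩ Ines ∩ Anders: 10:45–11:15, 12:15–12:45, 15:00–15:15, 16:15–16:30, 18:15–18:30, 18:45–19:30.
Rania ∩ Priya ∩ Ines ∩ Anders ∩ Vera: 15:00–15:15, 16:15–16:30, 18:15–18:30, 18:45–19:15.
Rania ∩ Priya ∩ Ines ∩ Anders ∩ Vera ∩ Lars: 15:00–15:15, 16:15–16:30.
Total common minutes: 15 + 15 = 30.

30 minutes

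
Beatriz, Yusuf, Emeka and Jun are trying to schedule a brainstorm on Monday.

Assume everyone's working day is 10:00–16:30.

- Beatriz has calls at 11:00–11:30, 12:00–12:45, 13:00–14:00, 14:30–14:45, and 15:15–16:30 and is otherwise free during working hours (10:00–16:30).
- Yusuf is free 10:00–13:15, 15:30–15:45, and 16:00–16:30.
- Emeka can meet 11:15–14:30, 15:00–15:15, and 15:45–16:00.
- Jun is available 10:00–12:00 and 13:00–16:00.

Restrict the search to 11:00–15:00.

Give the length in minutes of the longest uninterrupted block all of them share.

Beatriz free within 10:00–16:30: 10:00–11:00, 11:30–12:00, 12:45–13:00, 14:00–14:30, 14:45–15:15.
Beatriz ∩ Yusuf: 10:00–11:00, 11:30–12:00, 12:45–13:00.
Beatriz ∩ Yusuf ∩ Emeka: 11:30–12:00, 12:45–13:00.
Beatriz ∩ Yusuf ∩ Emeka ∩ Jun: 11:30–12:00.
Restricted to 11:00–15:00: 11:30–12:00.
Single common window of 30 minutes.

30 minutes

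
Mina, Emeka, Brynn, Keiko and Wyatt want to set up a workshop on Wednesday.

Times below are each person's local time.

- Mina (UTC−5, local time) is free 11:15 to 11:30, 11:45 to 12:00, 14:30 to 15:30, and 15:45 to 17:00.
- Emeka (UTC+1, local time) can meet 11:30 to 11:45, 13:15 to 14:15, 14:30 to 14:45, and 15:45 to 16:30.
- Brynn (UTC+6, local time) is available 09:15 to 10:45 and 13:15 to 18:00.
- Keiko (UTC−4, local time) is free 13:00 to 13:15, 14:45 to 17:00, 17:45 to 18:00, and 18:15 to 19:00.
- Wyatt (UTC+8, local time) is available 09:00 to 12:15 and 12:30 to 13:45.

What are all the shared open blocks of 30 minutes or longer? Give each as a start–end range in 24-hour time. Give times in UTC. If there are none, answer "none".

Mina → UTC: 16:15–16:30, 16:45–17:00, 19:30–20:30, 20:45–22:00.
Emeka → UTC: 10:30–10:45, 12:15–13:15, 13:30–13:45, 14:45–15:30.
Brynn → UTC: 03:15–04:45, 07:15–12:00.
Keiko → UTC: 17:00–17:15, 18:45–21:00, 21:45–22:00, 22:15–23:00.
Wyatt → UTC: 01:00–04:15, 04:30–05:45.
Mina ∩ Emeka: (none).
Mina ∩ Emeka ∩ Brynn: (none).
Mina ∩ Emeka ∩ Brynn ∩ Keiko: (none).
Mina ∩ Emeka ∩ Brynn ∩ Keiko ∩ Wyatt: (none).
Windows ≥ 30 min: (none).

none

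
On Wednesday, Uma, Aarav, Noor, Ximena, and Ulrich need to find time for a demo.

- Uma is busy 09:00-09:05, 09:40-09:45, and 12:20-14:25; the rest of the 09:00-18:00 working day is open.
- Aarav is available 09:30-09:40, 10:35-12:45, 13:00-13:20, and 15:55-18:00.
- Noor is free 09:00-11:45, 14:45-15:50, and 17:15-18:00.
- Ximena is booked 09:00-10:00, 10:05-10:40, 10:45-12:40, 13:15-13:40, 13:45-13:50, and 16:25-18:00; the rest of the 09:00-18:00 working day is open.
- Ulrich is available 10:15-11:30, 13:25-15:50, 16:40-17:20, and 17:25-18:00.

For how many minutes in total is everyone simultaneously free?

5 minutes

Uma free within 09:00–18:00: 09:05–09:40, 09:45–12:20, 14:25–18:00.
Ximena free within 09:00–18:00: 10:00–10:05, 10:40–10:45, 12:40–13:15, 13:40–13:45, 13:50–16:25.
Uma ∩ Aarav: 09:30–09:40, 10:35–12:20, 15:55–18:00.
Uma ∩ Aarav ∩ Noor: 09:30–09:40, 10:35–11:45, 17:15–18:00.
Uma ∩ Aarav ∩ Noor ∩ Ximena: 10:40–10:45.
Uma ∩ Aarav ∩ Noor ∩ Ximena ∩ Ulrich: 10:40–10:45.
Total common minutes: 5.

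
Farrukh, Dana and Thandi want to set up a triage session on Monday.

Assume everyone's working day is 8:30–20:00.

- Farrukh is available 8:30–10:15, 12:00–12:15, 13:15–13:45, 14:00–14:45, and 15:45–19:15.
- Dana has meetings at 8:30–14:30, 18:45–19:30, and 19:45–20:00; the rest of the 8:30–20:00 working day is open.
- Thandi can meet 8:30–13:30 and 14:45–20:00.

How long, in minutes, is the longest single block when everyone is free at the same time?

180 minutes

Dana free within 08:30–20:00: 14:30–18:45, 19:30–19:45.
Farrukh ∩ Dana: 14:30–14:45, 15:45–18:45.
Farrukh ∩ Dana ∩ Thandi: 15:45–18:45.
Single common window of 180 minutes.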